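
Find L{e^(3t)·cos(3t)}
First shifting: L{e^(at)f(t)} = F(s-a)
L{cos(3t)} = s/(s²+9)
Shift: (s-3)/((s-3)²+9)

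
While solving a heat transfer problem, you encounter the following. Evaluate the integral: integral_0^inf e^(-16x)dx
integral_0^inf e^(-16x) dx=[-1/16 * e^(-16x)]_0^inf
=0 - (-1/16)=1/16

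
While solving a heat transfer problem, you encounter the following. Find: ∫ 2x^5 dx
Using power rule: ∫ 2x^5 dx=2/6 x^6 + C=(1/3)x^6 + C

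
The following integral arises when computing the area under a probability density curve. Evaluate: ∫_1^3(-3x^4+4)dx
Step 1: Find antiderivative F(x) = (-3/5)x^5 + 4x
Step 2: F(3) - F(1) = -669/5 - (17/5) = -686/5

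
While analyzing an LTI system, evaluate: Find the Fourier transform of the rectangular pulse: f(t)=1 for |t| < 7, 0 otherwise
F(omega)=integral from -7 to 7 of e^(-j*omega*t) dt
=2*sin(7*omega)/omega=14*sinc(7*omega/pi)

Answer: 2*sin(7*omega)/omega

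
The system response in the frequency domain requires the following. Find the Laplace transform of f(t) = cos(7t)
L{cos(wt)}=s/(s²+w²)
L{cos(7t)}=s/(s²+49)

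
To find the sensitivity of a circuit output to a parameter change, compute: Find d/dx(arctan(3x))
d/dx[arctan(u)] = u'/(1+u²), u = 3x, u' = 3

Answer: 3/(1+9x²)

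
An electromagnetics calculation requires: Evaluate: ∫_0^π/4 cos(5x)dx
Antiderivative: sin(5x)/5
Evaluate at bounds: [sin(5·π/4)/5] - [sin(5·0)/5]
= ((-√2/2) - (0))/5 = -√2/10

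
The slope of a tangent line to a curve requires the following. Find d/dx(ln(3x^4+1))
Chain rule: d/dx[ln(u)] = u'/u where u = 3x^4 + 1
u' = 12x^3

Answer: (12x^3)/(3x^4 + 1)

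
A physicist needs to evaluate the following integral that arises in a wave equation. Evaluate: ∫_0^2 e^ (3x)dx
Antiderivative: (1/3)e^(3x)
Evaluate: (1/3)(e^6-1)

Answer: (e^6-1)/3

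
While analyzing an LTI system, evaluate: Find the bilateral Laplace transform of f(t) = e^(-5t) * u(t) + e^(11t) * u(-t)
For e^(-5t)*u(t): L=1/(s+5), Re(s) > -5
For e^(11t)*u(-t): L=-1/(s-11), Re(s) < 11
Combined: F(s)=1/(s+5)-1/(s-11), -5 < Re(s) < 11

Answer: 1/(s+5)-1/(s-11), ROC: -5 < Re(s) < 11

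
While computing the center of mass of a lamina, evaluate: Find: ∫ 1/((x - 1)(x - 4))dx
Partial fractions: 1/((x-1)(x-4))=A/(x-1)+B/(x-4)
A=-1/3, B=1/3
∫ [-1/3· 1/(x-1)+1/3· 1/(x-4)] dx
=(1/3)[ln|x-4| - ln|x-1|]+C

Answer: (1/3)·ln|(x-4)/(x-1)|+C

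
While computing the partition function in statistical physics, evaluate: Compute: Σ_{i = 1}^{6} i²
Using formula: Σ i^2=n(n+1)(2n+1)/6=6·7·13/6=91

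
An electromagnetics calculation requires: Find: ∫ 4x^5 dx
Using power rule: ∫ 4x^5 dx=4/6 x^6+C=(2/3)x^6+C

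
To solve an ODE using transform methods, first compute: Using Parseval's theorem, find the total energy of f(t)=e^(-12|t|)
Parseval's theorem: E=integral |f(t)|^2 dt=(1/2pi) integral |F(omega)|^2 domega
E=integral_{-inf}^{inf} e^(-24|t|) dt=2*integral_0^inf e^(-24t) dt=2/(2*12)=1/12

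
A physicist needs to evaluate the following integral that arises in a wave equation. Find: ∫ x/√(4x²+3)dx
Let u = 4x²+3, du = 8x dx
∫ (1/8)·u^(-1/2) du = √u/4+C

Answer: √(4x²+3)/4+C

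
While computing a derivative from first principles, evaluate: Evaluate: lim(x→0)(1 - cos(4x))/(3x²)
Using 1-cos(u) ≈ u²/2 for small u:
(1-cos(4x)) ≈ (4x)²/2 = 16x²/2
So limit = 16/(2·3) = 8/3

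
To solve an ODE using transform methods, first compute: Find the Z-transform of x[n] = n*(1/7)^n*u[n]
Using the property Z{n * a^n * u[n]} = az/(z-a)^2
With a = 1/7: X(z) = (1/7)z/(z - 1/7)^2, |z| > 1/7

Answer: (1/7)z/(z - 1/7)^2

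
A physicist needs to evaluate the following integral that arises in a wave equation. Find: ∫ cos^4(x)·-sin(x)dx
Let u = cos(x), du = -sin(x) dx
∫ u^4 du = u^5/5+C

Answer: cos^5(x)/5+C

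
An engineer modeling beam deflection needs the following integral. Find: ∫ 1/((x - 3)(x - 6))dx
Partial fractions: 1/((x-3)(x-6))=A/(x-3) + B/(x-6)
A=-1/3, B=1/3
∫ [-1/3· 1/(x-3) + 1/3· 1/(x-6)] dx
=(1/3)[ln|x-6| - ln|x-3|] + C

Answer: (1/3)·ln|(x-6)/(x-3)| + C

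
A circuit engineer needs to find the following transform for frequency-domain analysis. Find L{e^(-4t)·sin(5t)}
First shifting: L{e^(at)f(t)} = F(s-a)
L{sin(5t)} = 5/(s²+25)
Shift: 5/((s+4)²+25)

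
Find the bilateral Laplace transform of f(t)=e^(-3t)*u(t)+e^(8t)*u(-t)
For e^(-3t)*u(t): L=1/(s+3), Re(s) > -3
For e^(8t)*u(-t): L=-1/(s-8), Re(s) < 8
Combined: F(s)=1/(s+3)-1/(s-8), -3 < Re(s) < 8

Answer: 1/(s+3)-1/(s-8), ROC: -3 < Re(s) < 8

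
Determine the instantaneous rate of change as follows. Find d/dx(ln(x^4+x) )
Chain rule: d/dx[ln(u)]=u'/u where u=x^4+x
u'=4x^3+1

Answer: (4x^3+1)/(x^4+x)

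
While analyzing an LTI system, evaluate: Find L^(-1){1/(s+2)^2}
L^(-1){1/(s-a)^n} = t^(n-1)·e^(at)/(n-1)!
Here a = -2, n = 2: t^1·e^(-2t)/1

Answer: t·e^(-2t)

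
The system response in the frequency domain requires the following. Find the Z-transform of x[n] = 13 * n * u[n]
Z{n*u[n]} = z/(z-1)^2
By linearity: Z{13*n*u[n]} = 13z/(z-1)^2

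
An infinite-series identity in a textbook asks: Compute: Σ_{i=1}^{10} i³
Using formula: Σ i^3 = [n(n + 1)/2]² = [10·11/2]² = 3025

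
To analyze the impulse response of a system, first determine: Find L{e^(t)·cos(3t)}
First shifting: L{e^(at)f(t)}=F(s-a)
L{cos(3t)}=s/(s² + 9)
Shift: (s-1)/((s-1)² + 9)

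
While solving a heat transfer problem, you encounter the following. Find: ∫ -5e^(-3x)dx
Since d/dx[e^(-3x)]=-3e^(-3x), we get 5/3 e^(-3x) + C

Answer: (5/3)e^(-3x) + C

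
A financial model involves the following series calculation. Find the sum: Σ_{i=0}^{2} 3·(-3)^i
Geometric series: S = a(1 - r^n)/(1 - r)
a = 3, r = -3, n = 3
S = 3(1 + 27)/4 = 21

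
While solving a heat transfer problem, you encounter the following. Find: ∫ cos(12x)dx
Using substitution u = 12x: ∫ cos(u) du/12 = sin(u)/12+C

Answer: (1/12)sin(12x)+C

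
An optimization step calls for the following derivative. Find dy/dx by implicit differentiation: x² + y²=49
Differentiate both sides: 2x + 2y·(dy/dx) = 0
Solve: dy/dx = -2x/(2y) = -x/y

Answer: dy/dx = -x/y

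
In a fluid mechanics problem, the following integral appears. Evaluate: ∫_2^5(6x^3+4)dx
Step 1: Find antiderivative F(x) = (3/2)x^4+4x
Step 2: F(5) - F(2) = 1915/2 - (32) = 1851/2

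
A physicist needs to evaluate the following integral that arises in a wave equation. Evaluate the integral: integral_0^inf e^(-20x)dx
integral_0^inf e^(-20x) dx = [-1/20 * e^(-20x)]_0^inf
= 0 - (-1/20) = 1/20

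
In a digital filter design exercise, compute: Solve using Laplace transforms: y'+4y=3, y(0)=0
Take L of both sides: sY(s)-0+4Y(s)=3/s
Y(s)(s+4)=3/s+0
Y(s)=3/(s(s+4))+0/(s+4)
Partial fractions: 3/(s(s+4))=(3/4)/s - (3/4)/(s+4)
So Y(s)=(3/4)/s - (3/4)/(s+4)
Inverse transform (L^(-1){1/s}=1, L^(-1){1/(s+4)}=e^(-4t)):

Answer: y(t)=3/4 - (3/4)·e^(-4t)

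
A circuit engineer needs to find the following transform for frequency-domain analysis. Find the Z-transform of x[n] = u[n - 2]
Using the time-shift property: Z{u[n-2]} = z^(-2) * z/(z-1)
= z^(-1)/(z-1)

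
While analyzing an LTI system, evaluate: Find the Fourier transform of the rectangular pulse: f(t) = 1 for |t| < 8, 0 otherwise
F(omega)=integral from -8 to 8 of e^(-j * omega * t) dt
=2 * sin(8 * omega)/omega=16 * sinc(8 * omega/pi)

Answer: 2 * sin(8 * omega)/omega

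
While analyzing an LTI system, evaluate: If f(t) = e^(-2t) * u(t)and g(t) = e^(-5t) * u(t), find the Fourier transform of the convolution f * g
By the convolution theorem: F{f * g} = F(omega) * G(omega)
F(omega) = 1/(2+j * omega), G(omega) = 1/(5+j * omega)
F{f * g} = 1/((2+j * omega)(5+j * omega))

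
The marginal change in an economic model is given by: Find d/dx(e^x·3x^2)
Product rule: (fg)' = f'g + fg'
f = e^x, f' = e^x
g = 3x^2, g' = 6x

Answer: 3·e^x·x^2 + 6·e^x·x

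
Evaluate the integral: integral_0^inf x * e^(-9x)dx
This is a Gamma integral. Substitute u=9x (du=9 dx):
integral_0^inf x*e^(-9x) dx=(1/9^2) integral_0^inf u^1*e^(-u) du
=Gamma(2)/9^2=1!/9^2=1/81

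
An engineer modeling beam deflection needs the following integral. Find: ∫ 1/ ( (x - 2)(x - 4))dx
Partial fractions: 1/((x-2)(x-4))=A/(x-2)+B/(x-4)
A=-1/2, B=1/2
∫ [-1/2· 1/(x-2)+1/2· 1/(x-4)] dx
=(1/2)[ln|x-4| - ln|x-2|]+C

Answer: (1/2)·ln|(x-4)/(x-2)|+C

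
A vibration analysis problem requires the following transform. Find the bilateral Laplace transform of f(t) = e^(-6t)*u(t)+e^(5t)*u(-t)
For e^(-6t) * u(t): L = 1/(s+6), Re(s) > -6
For e^(5t) * u(-t): L = -1/(s-5), Re(s) < 5
Combined: F(s) = 1/(s+6)-1/(s-5), -6 < Re(s) < 5

Answer: 1/(s+6)-1/(s-5), ROC: -6 < Re(s) < 5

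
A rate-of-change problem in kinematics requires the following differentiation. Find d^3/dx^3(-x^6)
Apply power rule 3 times:
d^1: -6x^5
d^2: -30x^4
d^3: -120x^3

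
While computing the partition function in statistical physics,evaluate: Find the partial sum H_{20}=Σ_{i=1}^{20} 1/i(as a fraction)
H_20=1 + 1/2 + 1/3 + ... + 1/20
=55835135/15519504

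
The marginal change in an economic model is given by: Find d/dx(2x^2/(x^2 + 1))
Quotient rule: (f/g)'=(f'g - fg')/g²
f=2x^2, f'=4x
g=x^2+1, g'=2x

Answer: (4x·(x^2+1)-4x^3)/(x^2+1)²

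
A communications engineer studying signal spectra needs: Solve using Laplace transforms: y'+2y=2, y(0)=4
Take L of both sides: sY(s) - 4 + 2Y(s)=2/s
Y(s)(s + 2)=2/s + 4
Y(s)=2/(s(s + 2)) + 4/(s + 2)
Partial fractions: 2/(s(s + 2))=1/s - 1/(s + 2)
So Y(s)=1/s + 3/(s + 2)
Inverse transform (L^(-1){1/s}=1, L^(-1){1/(s + 2)}=e^(-2t)):

Answer: y(t)=1 + 3·e^(-2t)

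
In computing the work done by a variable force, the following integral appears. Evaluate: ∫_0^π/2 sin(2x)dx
Antiderivative: -cos(2x)/2
Evaluate at bounds: [-cos(2·π/2)/2] - [-cos(2·0)/2]
=(-(-1) + (1))/2=1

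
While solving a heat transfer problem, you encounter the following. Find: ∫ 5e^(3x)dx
Since d/dx[e^(3x)]=3e^(3x), we get 5/3 e^(3x) + C

Answer: (5/3)e^(3x) + C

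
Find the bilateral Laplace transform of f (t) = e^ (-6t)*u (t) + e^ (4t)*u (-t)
For e^(-6t)*u(t): L=1/(s+6), Re(s) > -6
For e^(4t)*u(-t): L=-1/(s-4), Re(s) < 4
Combined: F(s)=1/(s+6)-1/(s-4), -6 < Re(s) < 4

Answer: 1/(s+6)-1/(s-4), ROC: -6 < Re(s) < 4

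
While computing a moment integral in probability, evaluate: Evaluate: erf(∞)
erf(∞) = 1 (the error function converges to 1)

Answer: 1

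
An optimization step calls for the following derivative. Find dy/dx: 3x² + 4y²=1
Differentiate: 6x+8y·(dy/dx)=0
dy/dx=-6x/(8y)=-(3/4)·(x/y)

Answer: dy/dx=-(3/4)·(x/y)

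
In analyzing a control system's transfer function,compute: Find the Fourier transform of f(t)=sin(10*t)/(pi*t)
sin(W*t)/(pi*t)=(W/pi)*sinc(W*t/pi) is the impulse response of the ideal low-pass filter with cutoff W (here W=10).
Its Fourier transform is a rectangular function:
F(omega)=1 for |omega| < 10, 0 otherwise

Answer: rect(omega/20) [i.e., 1 for |omega| < 10, 0 otherwise]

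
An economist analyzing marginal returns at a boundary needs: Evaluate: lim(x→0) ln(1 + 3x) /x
L'Hôpital (0/0): lim 3/(1+3x) / 1=3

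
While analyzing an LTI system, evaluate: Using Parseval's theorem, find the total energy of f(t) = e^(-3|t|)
Parseval's theorem: E = integral |f(t)|^2 dt = (1/2pi) integral |F(omega)|^2 domega
E = integral_{-inf}^{inf} e^(-6|t|) dt = 2 * integral_0^inf e^(-6t) dt = 2/(2 * 3) = 1/3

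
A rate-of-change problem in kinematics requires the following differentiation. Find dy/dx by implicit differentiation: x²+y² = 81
Differentiate both sides: 2x+2y·(dy/dx) = 0
Solve: dy/dx = -2x/(2y) = -x/y

Answer: dy/dx = -x/y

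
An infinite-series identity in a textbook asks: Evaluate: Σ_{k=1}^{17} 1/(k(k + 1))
Partial fractions: 1/(k(k+1)) = 1/k - 1/(k+1)
Telescoping sum: 1(1-1/18) = 1·17/18

Answer: 17/18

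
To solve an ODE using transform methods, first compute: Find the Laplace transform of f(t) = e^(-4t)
L{e^(at)} = 1/(s-a)
L{e^(-4t)} = 1/(s+4)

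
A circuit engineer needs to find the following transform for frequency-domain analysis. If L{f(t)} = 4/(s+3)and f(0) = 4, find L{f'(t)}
L{f'(t)} = s·F(s) - f(0) = 4s/(s + 3) - 4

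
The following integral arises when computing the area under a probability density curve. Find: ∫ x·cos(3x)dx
By parts: u = x, dv = cos(3x) dx
du = dx, v = sin(3x)/3
= x·sin(3x)/3 + cos(3x)/3² + C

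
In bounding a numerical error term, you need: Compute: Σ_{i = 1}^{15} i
Using formula: Σ i^1 = n(n+1)/2 = 15·16/2 = 120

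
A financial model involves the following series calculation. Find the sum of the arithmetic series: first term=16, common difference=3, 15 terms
Last term: a_n = 16+(15-1)·3 = 58
Sum = n(a_1+a_n)/2 = 15(16+58)/2 = 555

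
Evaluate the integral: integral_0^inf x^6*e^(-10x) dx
This is a Gamma integral. Substitute u = 10x (du = 10 dx):
integral_0^inf x^6 * e^(-10x) dx = (1/10^7) integral_0^inf u^6 * e^(-u) du
= Gamma(7)/10^7 = 6!/10^7 = 720/10000000

Answer: 9/125000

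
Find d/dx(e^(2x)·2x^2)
Product rule: (fg)'=f'g + fg'
f=e^(2x), f'=2·e^(2x)
g=2x^2, g'=4x

Answer: 4·e^(2x)·x^2 + 4·e^(2x)·x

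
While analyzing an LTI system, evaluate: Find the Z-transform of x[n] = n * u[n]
Standard pair: Z{n * u[n]} = z/(z-1)^2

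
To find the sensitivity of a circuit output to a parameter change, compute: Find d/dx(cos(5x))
Chain rule: d/dx[cos(u)]=-sin(u)·u' where u=5x
u'=5

Answer: -5·sin(5x)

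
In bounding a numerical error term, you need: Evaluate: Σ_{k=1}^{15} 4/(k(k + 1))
Partial fractions: 4/(k(k + 1)) = 4/k - 4/(k + 1)
Telescoping sum: 4(1 - 1/16) = 4·15/16

Answer: 15/4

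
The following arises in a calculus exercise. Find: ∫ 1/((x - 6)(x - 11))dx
Partial fractions: 1/((x-6)(x-11)) = A/(x-6)+B/(x-11)
A = -1/5, B = 1/5
∫ [-1/5· 1/(x-6)+1/5· 1/(x-11)] dx
= (1/5)[ln|x-11| - ln|x-6|]+C

Answer: (1/5)·ln|(x-11)/(x-6)|+C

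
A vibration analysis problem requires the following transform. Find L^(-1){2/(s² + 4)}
L^(-1){w/(s² + w²)} = sin(wt)
Here w = 2

Answer: sin(2t)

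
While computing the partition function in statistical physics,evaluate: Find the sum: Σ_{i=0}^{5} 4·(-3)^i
Geometric series: S=a(1 - r^n)/(1 - r)
a=4, r=-3, n=6
S=4(1 - 729)/4=-728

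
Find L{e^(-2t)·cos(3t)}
First shifting: L{e^(at)f(t)}=F(s-a)
L{cos(3t)}=s/(s²+9)
Shift: (s+2)/((s+2)²+9)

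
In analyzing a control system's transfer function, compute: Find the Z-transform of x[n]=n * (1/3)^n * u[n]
Using the property Z{n*a^n*u[n]} = az/(z-a)^2
With a = 1/3: X(z) = (1/3)z/(z - 1/3)^2, |z| > 1/3

Answer: (1/3)z/(z - 1/3)^2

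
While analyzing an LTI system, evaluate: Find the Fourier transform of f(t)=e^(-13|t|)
Using the standard pair: F{e^(-a|t|)} = 2a/(a^2+omega^2)
With a = 13: F(omega) = 26/(169+omega^2)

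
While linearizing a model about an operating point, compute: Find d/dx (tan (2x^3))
Chain rule: d/dx[tan(u)]=sec²(u)·u' where u=2x^3
u'=6x^2

Answer: 6x^2·sec²(2x^3)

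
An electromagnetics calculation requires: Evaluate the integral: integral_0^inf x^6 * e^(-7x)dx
This is a Gamma integral. Substitute u=7x (du=7 dx):
integral_0^inf x^6*e^(-7x) dx=(1/7^7) integral_0^inf u^6*e^(-u) du
=Gamma(7)/7^7=6!/7^7=720/823543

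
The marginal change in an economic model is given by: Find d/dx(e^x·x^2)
Product rule: (fg)'=f'g+fg'
f=e^x, f'=e^x
g=x^2, g'=2x

Answer: e^x·x^2+2·e^x·x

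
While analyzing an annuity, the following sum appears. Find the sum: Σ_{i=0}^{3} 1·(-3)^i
Geometric series: S=a(1 - r^n)/(1 - r)
a=1, r=-3, n=4
S=1(1-81)/4=-20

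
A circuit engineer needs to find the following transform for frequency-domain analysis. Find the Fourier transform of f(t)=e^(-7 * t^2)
The Fourier transform of a Gaussian e^(-a * t^2) is sqrt(pi/a) * e^(-omega^2/(4a)).
With a = 7: F(omega) = sqrt(pi/7) * e^(-omega^2/28)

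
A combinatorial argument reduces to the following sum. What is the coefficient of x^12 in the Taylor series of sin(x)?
sin(x) has only odd powers. Coefficient of x^12 = 0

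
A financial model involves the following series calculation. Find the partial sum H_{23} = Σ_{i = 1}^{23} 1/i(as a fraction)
H_23 = 1 + 1/2 + 1/3 + ... + 1/23
= 444316699/118982864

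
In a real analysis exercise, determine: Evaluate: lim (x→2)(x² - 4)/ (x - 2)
Factor: (x² - 4)=(x-2)(x+2)
Cancel (x-2): lim(x→2) (x+2)=4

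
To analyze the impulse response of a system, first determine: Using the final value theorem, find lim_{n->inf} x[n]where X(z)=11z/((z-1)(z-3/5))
Final value theorem: lim x[n]=lim_{z->1} (z-1) * X(z)
(z-1) * X(z)=11z/(z-3/5)
As z->1: 11/(1 - 3/5)=11/(2/5)=55/2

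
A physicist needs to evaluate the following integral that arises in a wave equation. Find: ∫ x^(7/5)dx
Power rule: ∫ x^(7/5) dx = x^(12/5)/(12/5) + C

Answer: (5/12)·x^(12/5) + C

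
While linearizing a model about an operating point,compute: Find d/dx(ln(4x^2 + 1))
Chain rule: d/dx[ln(u)]=u'/u where u=4x^2+1
u'=8x

Answer: (8x)/(4x^2+1)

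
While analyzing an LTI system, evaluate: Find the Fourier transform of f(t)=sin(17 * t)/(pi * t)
sin(W*t)/(pi*t)=(W/pi)*sinc(W*t/pi) is the impulse response of the ideal low-pass filter with cutoff W (here W=17).
Its Fourier transform is a rectangular function:
F(omega)=1 for |omega| < 17, 0 otherwise

Answer: rect(omega/34) [i.e., 1 for |omega| < 17, 0 otherwise]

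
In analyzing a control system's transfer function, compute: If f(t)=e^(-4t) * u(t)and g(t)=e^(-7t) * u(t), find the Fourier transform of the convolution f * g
By the convolution theorem: F{f*g} = F(omega)*G(omega)
F(omega) = 1/(4+j*omega), G(omega) = 1/(7+j*omega)
F{f*g} = 1/((4+j*omega)(7+j*omega))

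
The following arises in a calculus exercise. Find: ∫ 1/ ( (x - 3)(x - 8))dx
Partial fractions: 1/((x-3)(x-8))=A/(x-3) + B/(x-8)
A=-1/5, B=1/5
∫ [-1/5· 1/(x-3) + 1/5· 1/(x-8)] dx
=(1/5)[ln|x-8| - ln|x-3|] + C

Answer: (1/5)·ln|(x-8)/(x-3)| + C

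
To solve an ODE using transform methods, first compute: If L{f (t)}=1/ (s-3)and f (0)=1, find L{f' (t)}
L{f'(t)}=s·F(s) - f(0)=s/(s-3) - 1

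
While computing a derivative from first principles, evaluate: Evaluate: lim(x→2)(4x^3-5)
Polynomial is continuous, so substitute x=2:
4·2^3-5=27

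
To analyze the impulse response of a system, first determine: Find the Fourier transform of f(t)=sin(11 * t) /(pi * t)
sin(W * t)/(pi * t) = (W/pi) * sinc(W * t/pi) is the impulse response of the ideal low-pass filter with cutoff W (here W = 11).
Its Fourier transform is a rectangular function:
F(omega) = 1 for |omega| < 11, 0 otherwise

Answer: rect(omega/22) [i.e., 1 for |omega| < 11, 0 otherwise]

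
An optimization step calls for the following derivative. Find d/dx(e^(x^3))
Chain rule: d/dx[e^u] = e^u · u' where u = x^3
u' = 3x^2

Answer: 3x^2·e^(x^3)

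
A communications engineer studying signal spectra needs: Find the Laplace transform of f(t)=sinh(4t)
L{sinh(at)}=a/(s²-a²)
L{sinh(4t)}=4/(s²-16)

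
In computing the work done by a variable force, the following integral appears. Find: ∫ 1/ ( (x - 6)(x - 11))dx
Partial fractions: 1/((x-6)(x-11))=A/(x-6) + B/(x-11)
A=-1/5, B=1/5
∫ [-1/5· 1/(x-6) + 1/5· 1/(x-11)] dx
=(1/5)[ln|x-11| - ln|x-6|] + C

Answer: (1/5)·ln|(x-11)/(x-6)| + C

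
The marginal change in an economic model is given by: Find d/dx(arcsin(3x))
d/dx[arcsin(u)]=u'/√(1-u²), u=3x, u'=3

Answer: 3/√(1-9x²)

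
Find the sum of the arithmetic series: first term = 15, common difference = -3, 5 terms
Last term: a_n=15+(5-1)·-3=3
Sum=n(a_1+a_n)/2=5(15+3)/2=45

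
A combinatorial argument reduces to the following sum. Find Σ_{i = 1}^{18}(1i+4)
=1·Σ i+4·18=1·171+72=243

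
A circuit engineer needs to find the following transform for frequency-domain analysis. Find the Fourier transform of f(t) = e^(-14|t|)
Using the standard pair: F{e^(-a|t|)}=2a/(a^2+omega^2)
With a=14: F(omega)=28/(196+omega^2)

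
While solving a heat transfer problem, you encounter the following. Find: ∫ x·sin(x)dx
By parts: u = x, dv = sin(x) dx
du = dx, v = -cos(x)
= -x·cos(x)+sin(x)+C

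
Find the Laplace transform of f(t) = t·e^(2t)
L{t·e^(at)}=1/(s-a)²
L{t·e^(2t)}=1/(s-2)²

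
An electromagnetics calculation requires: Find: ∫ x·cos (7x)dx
By parts: u=x, dv=cos(7x) dx
du=dx, v=sin(7x)/7
=x·sin(7x)/7+cos(7x)/7²+C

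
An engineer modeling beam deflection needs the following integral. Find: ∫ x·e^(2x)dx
Integration by parts: u=x, dv=e^(2x) dx
du=dx, v=e^(2x)/2
=x·e^(2x)/2 - ∫ e^(2x)/2 dx
=x·e^(2x)/2 - e^(2x)/4+C

Answer: e^(2x)(x/2-1/4)+C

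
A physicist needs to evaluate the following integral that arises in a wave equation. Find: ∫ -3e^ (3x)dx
Since d/dx[e^(3x)] = 3e^(3x), we get -1 e^(3x) + C

Answer: -e^(3x) + C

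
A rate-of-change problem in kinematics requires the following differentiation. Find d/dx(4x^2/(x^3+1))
Quotient rule: (f/g)' = (f'g - fg')/g²
f = 4x^2, f' = 8x
g = x^3+1, g' = 3x^2

Answer: (8x·(x^3+1)-12x^4)/(x^3+1)²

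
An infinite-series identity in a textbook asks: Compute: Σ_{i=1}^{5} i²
Using formula: Σ i^2 = n(n + 1)(2n + 1)/6 = 5·6·11/6 = 55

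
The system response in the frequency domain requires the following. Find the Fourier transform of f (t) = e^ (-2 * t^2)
The Fourier transform of a Gaussian e^(-a * t^2) is sqrt(pi/a) * e^(-omega^2/(4a)).
With a = 2: F(omega) = sqrt(pi/2) * e^(-omega^2/8)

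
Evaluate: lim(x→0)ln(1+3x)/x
L'Hôpital (0/0): lim 3/(1+3x) / 1 = 3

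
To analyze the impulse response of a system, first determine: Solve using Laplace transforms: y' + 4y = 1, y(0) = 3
Take L of both sides: sY(s) - 3 + 4Y(s) = 1/s
Y(s)(s + 4) = 1/s + 3
Y(s) = 1/(s(s + 4)) + 3/(s + 4)
Partial fractions: 1/(s(s + 4)) = (1/4)/s - (1/4)/(s + 4)
So Y(s) = (1/4)/s + (11/4)/(s + 4)
Inverse transform (L^(-1){1/s} = 1, L^(-1){1/(s + 4)} = e^(-4t)):

Answer: y(t) = 1/4 + (11/4)·e^(-4t)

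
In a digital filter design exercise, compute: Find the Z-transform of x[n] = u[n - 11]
Using the time-shift property: Z{u[n-11]}=z^(-11)*z/(z-1)
=z^(-10)/(z-1)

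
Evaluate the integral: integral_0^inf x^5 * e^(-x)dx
This is a Gamma integral. Substitute u = 1x:
integral_0^inf x^5 * e^(-x) dx = (1/1^6) integral_0^inf u^5 * e^(-u) du
= Gamma(6)/1^6 = 5!/1^6 = 120/1

Answer: 120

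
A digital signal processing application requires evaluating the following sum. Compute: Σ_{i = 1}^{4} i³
Using formula: Σ i^3 = [n(n+1)/2]² = [4·5/2]² = 100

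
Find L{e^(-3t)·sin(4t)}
First shifting: L{e^(at)f(t)}=F(s-a)
L{sin(4t)}=4/(s²+16)
Shift: 4/((s+3)²+16)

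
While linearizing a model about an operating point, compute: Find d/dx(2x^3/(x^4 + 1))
Quotient rule: (f/g)' = (f'g - fg')/g²
f = 2x^3, f' = 6x^2
g = x^4 + 1, g' = 4x^3

Answer: (6x^2·(x^4 + 1) - 8x^6)/(x^4 + 1)²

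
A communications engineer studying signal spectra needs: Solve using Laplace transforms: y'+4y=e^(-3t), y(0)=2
Take L: sY - 2 + 4Y=1/(s + 3)
Y(s + 4)=1/(s + 3) + 2
Y=1/((s + 3)(s + 4)) + 2/(s + 4)
Partial fractions: 1/((s + 3)(s + 4))=1/(s + 3) - 1/(s + 4)
So Y=1/(s + 3) + 1/(s + 4)
Inverse Laplace transform (L^(-1){1/(s + 3)}=e^(-3t), L^(-1){1/(s + 4)}=e^(-4t)):

Answer: y(t)=1·e^(-3t) + e^(-4t)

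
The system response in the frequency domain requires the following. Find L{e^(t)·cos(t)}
First shifting: L{e^(at)f(t)}=F(s-a)
L{cos(t)}=s/(s²+1)
Shift: (s-1)/((s-1)²+1)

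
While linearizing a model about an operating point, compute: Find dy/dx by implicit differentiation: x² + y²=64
Differentiate both sides: 2x+2y·(dy/dx)=0
Solve: dy/dx=-2x/(2y)=-x/y

Answer: dy/dx=-x/y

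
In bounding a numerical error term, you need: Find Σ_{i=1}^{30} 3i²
=3·n(n+1)(2n+1)/6=3·30·31·61/6=28365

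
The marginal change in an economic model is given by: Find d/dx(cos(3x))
Chain rule: d/dx[cos(u)]=-sin(u)·u' where u=3x
u'=3

Answer: -3·sin(3x)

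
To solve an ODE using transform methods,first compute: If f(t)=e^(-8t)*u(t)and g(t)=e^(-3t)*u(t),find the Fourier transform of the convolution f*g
By the convolution theorem: F{f*g}=F(omega)*G(omega)
F(omega)=1/(8+j*omega), G(omega)=1/(3+j*omega)
F{f*g}=1/((8+j*omega)(3+j*omega))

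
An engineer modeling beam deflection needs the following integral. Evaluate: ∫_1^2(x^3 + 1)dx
Step 1: Find antiderivative F(x) = (1/4)x^4+x
Step 2: F(2) - F(1) = 6 - (5/4) = 19/4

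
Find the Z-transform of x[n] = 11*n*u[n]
Z{n*u[n]} = z/(z-1)^2
By linearity: Z{11*n*u[n]} = 11z/(z-1)^2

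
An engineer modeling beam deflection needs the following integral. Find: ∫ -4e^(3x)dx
Since d/dx[e^(3x)] = 3e^(3x), we get -4/3 e^(3x)+C

Answer: (-4/3)e^(3x)+C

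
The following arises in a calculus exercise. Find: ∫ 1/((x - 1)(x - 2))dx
Partial fractions: 1/((x-1)(x-2))=A/(x-1)+B/(x-2)
A=-1, B=1
∫ [-1· 1/(x-1)+1· 1/(x-2)] dx
=(1)[ln|x-2| - ln|x-1|]+C

Answer: ln|(x-2)/(x-1)|+C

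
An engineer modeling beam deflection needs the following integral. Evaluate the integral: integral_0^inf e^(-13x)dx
integral_0^inf e^(-13x) dx=[-1/13 * e^(-13x)]_0^inf
=0 - (-1/13)=1/13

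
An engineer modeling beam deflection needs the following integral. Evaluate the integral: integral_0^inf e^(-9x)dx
integral_0^inf e^(-9x) dx = [-1/9*e^(-9x)]_0^inf
= 0 - (-1/9) = 1/9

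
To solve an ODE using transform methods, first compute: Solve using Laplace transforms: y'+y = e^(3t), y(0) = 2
Take L: sY - 2+Y=1/(s-3)
Y(s+1)=1/(s-3)+2
Y=1/((s-3)(s+1))+2/(s+1)
Partial fractions: 1/((s-3)(s+1))=(1/4)/(s-3) - (1/4)/(s+1)
So Y=(1/4)/(s-3)+(7/4)/(s+1)
Inverse Laplace transform (L^(-1){1/(s-3)}=e^(3t), L^(-1){1/(s+1)}=e^(-t)):

Answer: y(t)=(1/4)·e^(3t)+(7/4)·e^(-t)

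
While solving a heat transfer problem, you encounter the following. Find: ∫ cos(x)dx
Using standard integral: ∫ cos(x) dx=sin(x) + C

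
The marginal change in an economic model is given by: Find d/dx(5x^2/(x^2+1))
Quotient rule: (f/g)' = (f'g - fg')/g²
f = 5x^2, f' = 10x
g = x^2 + 1, g' = 2x

Answer: (10x·(x^2 + 1) - 10x^3)/(x^2 + 1)²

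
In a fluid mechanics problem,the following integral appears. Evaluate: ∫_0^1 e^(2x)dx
Antiderivative: (1/2)e^(2x)
Evaluate: (1/2)(e^2 - 1)

Answer: (e^2 - 1)/2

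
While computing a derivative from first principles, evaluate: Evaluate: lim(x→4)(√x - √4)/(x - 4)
Multiply by conjugate (√x + √4)/(√x + √4):
= (x - 4)/((x - 4)(√x + √4)) = 1/(√x + √4)
As x → 4: 1/(2√4)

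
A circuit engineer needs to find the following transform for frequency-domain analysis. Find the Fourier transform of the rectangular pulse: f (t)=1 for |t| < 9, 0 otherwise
F(omega) = integral from -9 to 9 of e^(-j * omega * t) dt
= 2 * sin(9 * omega)/omega = 18 * sinc(9 * omega/pi)

Answer: 2 * sin(9 * omega)/omega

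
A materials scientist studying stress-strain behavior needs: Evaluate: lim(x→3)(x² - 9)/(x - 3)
Factor: (x² - 9) = (x-3)(x+3)
Cancel (x-3): lim(x→3) (x+3) = 6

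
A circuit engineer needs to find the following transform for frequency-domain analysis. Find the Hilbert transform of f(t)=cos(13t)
The Hilbert transform shifts each frequency component by -pi/2.
H{cos(wt)} = sin(wt)
With w = 13: H{cos(13t)} = sin(13t)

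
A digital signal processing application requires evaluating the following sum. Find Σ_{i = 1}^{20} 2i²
=2·n(n+1)(2n+1)/6=2·20·21·41/6=5740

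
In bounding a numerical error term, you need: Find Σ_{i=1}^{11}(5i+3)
=5·Σ i + 3·11=5·66 + 33=363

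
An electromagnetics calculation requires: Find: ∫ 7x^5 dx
Using power rule: ∫ 7x^5 dx = 7/6 x^6 + C = (7/6)x^6 + C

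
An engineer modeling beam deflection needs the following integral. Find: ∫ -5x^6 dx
Using power rule: ∫ -5x^6 dx = -5/7 x^7+C = (-5/7)x^7+C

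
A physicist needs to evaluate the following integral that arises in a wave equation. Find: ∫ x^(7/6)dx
Power rule: ∫ x^(7/6) dx=x^(13/6)/(13/6)+C

Answer: (6/13)·x^(13/6)+C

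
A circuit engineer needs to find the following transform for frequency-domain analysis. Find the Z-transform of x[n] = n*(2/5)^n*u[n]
Using the property Z{n*a^n*u[n]}=az/(z-a)^2
With a=2/5: X(z)=(2/5)z/(z - 2/5)^2, |z| > 2/5

Answer: (2/5)z/(z - 2/5)^2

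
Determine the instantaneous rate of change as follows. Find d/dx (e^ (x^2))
Chain rule: d/dx[e^u]=e^u · u' where u=x^2
u'=2x

Answer: 2x·e^(x^2)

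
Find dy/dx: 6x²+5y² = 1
Differentiate: 12x+10y·(dy/dx) = 0
dy/dx = -12x/(10y) = -(6/5)·(x/y)

Answer: dy/dx = -(6/5)·(x/y)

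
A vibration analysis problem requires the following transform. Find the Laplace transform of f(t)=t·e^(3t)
L{t·e^(at)}=1/(s-a)²
L{t·e^(3t)}=1/(s-3)²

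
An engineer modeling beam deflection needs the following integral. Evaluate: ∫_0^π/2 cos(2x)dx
Antiderivative: sin(2x)/2
Evaluate at bounds: [sin(2·π/2)/2] - [sin(2·0)/2]
=((0) - (0))/2=0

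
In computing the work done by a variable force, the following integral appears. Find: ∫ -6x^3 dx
Using power rule: ∫ -6x^3 dx = -6/4 x^4+C = (-3/2)x^4+C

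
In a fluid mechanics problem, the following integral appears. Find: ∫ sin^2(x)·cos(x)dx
Let u=sin(x), du=cos(x) dx
∫ u^2 du=u^3/3+C

Answer: sin^3(x)/3+C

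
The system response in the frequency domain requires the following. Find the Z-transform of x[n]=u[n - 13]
Using the time-shift property: Z{u[n-13]}=z^(-13)*z/(z-1)
=z^(-12)/(z-1)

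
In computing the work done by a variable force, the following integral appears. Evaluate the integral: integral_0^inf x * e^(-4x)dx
This is a Gamma integral. Substitute u=4x (du=4 dx):
integral_0^inf x*e^(-4x) dx=(1/4^2) integral_0^inf u^1*e^(-u) du
=Gamma(2)/4^2=1!/4^2=1/16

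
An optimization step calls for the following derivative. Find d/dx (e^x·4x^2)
Product rule: (fg)' = f'g + fg'
f = e^x, f' = e^x
g = 4x^2, g' = 8x

Answer: 4·e^x·x^2 + 8·e^x·x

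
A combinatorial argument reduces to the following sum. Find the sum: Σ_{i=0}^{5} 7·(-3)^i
Geometric series: S = a(1 - r^n)/(1 - r)
a = 7, r = -3, n = 6
S = 7(1 - 729)/4 = -1274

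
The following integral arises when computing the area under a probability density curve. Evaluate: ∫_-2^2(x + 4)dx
Step 1: Find antiderivative F(x) = (1/2)x^2 + 4x
Step 2: F(2) - F(-2) = 10 - (-6) = 16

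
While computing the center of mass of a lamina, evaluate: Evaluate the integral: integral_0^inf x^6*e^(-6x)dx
This is a Gamma integral. Substitute u = 6x (du = 6 dx):
integral_0^inf x^6*e^(-6x) dx = (1/6^7) integral_0^inf u^6*e^(-u) du
= Gamma(7)/6^7 = 6!/6^7 = 720/279936

Answer: 5/1944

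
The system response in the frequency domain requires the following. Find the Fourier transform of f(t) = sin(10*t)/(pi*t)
sin(W*t)/(pi*t) = (W/pi)*sinc(W*t/pi) is the impulse response of the ideal low-pass filter with cutoff W (here W = 10).
Its Fourier transform is a rectangular function:
F(omega) = 1 for |omega| < 10, 0 otherwise

Answer: rect(omega/20) [i.e., 1 for |omega| < 10, 0 otherwise]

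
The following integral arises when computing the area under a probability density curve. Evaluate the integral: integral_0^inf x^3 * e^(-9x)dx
This is a Gamma integral. Substitute u = 9x (du = 9 dx):
integral_0^inf x^3*e^(-9x) dx = (1/9^4) integral_0^inf u^3*e^(-u) du
= Gamma(4)/9^4 = 3!/9^4 = 6/6561

Answer: 2/2187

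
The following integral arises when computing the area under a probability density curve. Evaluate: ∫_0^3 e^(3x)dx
Antiderivative: (1/3)e^(3x)
Evaluate: (1/3)(e^9-1)

Answer: (e^9-1)/3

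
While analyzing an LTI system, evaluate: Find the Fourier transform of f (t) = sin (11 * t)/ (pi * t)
sin(W * t)/(pi * t) = (W/pi) * sinc(W * t/pi) is the impulse response of the ideal low-pass filter with cutoff W (here W = 11).
Its Fourier transform is a rectangular function:
F(omega) = 1 for |omega| < 11, 0 otherwise

Answer: rect(omega/22) [i.e., 1 for |omega| < 11, 0 otherwise]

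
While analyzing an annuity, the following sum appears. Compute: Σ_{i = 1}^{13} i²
Using formula: Σ i^2 = n(n+1)(2n+1)/6 = 13·14·27/6 = 819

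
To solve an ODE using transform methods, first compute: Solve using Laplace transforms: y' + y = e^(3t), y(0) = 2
Take L: sY - 2 + Y=1/(s-3)
Y(s + 1)=1/(s-3) + 2
Y=1/((s-3)(s + 1)) + 2/(s + 1)
Partial fractions: 1/((s-3)(s + 1))=(1/4)/(s-3) - (1/4)/(s + 1)
So Y=(1/4)/(s-3) + (7/4)/(s + 1)
Inverse Laplace transform (L^(-1){1/(s-3)}=e^(3t), L^(-1){1/(s + 1)}=e^(-t)):

Answer: y(t)=(1/4)·e^(3t) + (7/4)·e^(-t)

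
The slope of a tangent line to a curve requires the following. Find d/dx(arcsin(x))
d/dx[arcsin(u)] = u'/√(1-u²), u = x, u' = 1

Answer: 1/√(1-x²)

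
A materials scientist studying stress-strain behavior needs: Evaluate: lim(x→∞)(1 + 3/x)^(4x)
Rewrite as [(1 + 3/x)^x]^4.
lim(1 + 3/x)^x=e^3, so limit=(e^3)^4=e^12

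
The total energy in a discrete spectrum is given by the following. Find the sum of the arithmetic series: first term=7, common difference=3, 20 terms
Last term: a_n = 7 + (20 - 1)·3 = 64
Sum = n(a_1 + a_n)/2 = 20(7 + 64)/2 = 710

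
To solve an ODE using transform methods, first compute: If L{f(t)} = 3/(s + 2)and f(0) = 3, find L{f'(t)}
L{f'(t)} = s·F(s) - f(0) = 3s/(s + 2) - 3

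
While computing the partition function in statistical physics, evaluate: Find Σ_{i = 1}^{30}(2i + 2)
=2·Σ i + 2·30=2·465 + 60=990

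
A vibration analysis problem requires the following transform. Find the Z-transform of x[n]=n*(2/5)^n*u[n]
Using the property Z{n * a^n * u[n]} = az/(z-a)^2
With a = 2/5: X(z) = (2/5)z/(z - 2/5)^2, |z| > 2/5

Answer: (2/5)z/(z - 2/5)^2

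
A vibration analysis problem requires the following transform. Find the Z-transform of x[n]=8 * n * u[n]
Z{n*u[n]} = z/(z-1)^2
By linearity: Z{8*n*u[n]} = 8z/(z-1)^2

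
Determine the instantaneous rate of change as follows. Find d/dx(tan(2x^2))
Chain rule: d/dx[tan(u)] = sec²(u)·u' where u = 2x^2
u' = 4x

Answer: 4x·sec²(2x^2)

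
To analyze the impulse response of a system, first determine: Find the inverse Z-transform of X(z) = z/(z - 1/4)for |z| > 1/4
Standard pair: z/(z-a) <-> a^n * u[n] for causal signals
With a=1/4: x[n]=(1/4)^n * u[n]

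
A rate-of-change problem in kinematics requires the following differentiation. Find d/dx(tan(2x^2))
Chain rule: d/dx[tan(u)]=sec²(u)·u' where u=2x^2
u'=4x

Answer: 4x·sec²(2x^2)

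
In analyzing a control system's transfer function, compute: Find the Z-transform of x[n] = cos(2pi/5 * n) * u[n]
Z{cos(w0 * n) * u[n]}=z(z - cos(w0))/(z^2-2z * cos(w0)+1)
With w0=2pi/5: X(z)=z(z - cos(2pi/5))/(z^2-2z * cos(2pi/5)+1)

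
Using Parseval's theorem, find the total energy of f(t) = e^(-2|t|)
Parseval's theorem: E=integral |f(t)|^2 dt=(1/2pi) integral |F(omega)|^2 domega
E=integral_{-inf}^{inf} e^(-4|t|) dt=2 * integral_0^inf e^(-4t) dt=2/(2 * 2)=1/2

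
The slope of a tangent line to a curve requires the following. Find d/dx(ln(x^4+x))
Chain rule: d/dx[ln(u)] = u'/u where u = x^4+x
u' = 4x^3+1

Answer: (4x^3+1)/(x^4+x)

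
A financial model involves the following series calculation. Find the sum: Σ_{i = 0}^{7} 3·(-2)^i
Geometric series: S = a(1 - r^n)/(1 - r)
a = 3, r = -2, n = 8
S = 3(1-256)/3 = -255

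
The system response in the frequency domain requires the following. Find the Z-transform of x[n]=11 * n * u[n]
Z{n*u[n]}=z/(z-1)^2
By linearity: Z{11*n*u[n]}=11z/(z-1)^2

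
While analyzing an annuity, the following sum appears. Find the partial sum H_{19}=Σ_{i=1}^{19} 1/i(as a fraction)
H_19 = 1+1/2+1/3+...+1/19
= 275295799/77597520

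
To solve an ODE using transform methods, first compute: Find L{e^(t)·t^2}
First shifting: L{e^(at)f(t)} = F(s-a)
L{t^2} = 2/s^3
Shift s → s-1: 2/(s-1)^3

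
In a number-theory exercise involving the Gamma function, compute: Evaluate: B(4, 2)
B(x,y) = Γ(x)Γ(y)/Γ(x + y) = (x-1)!(y-1)!/(x + y-1)!
B(4,2) = 3!·1!/5! = 1/20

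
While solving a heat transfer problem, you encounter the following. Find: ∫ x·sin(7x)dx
By parts: u = x, dv = sin(7x) dx
du = dx, v = -cos(7x)/7
= -x·cos(7x)/7 + sin(7x)/7² + C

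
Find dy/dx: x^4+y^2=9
Differentiate: 4x^3 + 2y·(dy/dx)=0
dy/dx=-4x^3/(2y)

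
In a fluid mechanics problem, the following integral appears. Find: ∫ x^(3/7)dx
Power rule: ∫ x^(3/7) dx=x^(10/7)/(10/7)+C

Answer: (7/10)·x^(10/7)+C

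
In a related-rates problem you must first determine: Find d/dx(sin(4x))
Chain rule: d/dx[sin(u)] = cos(u)·u' where u = 4x
u' = 4

Answer: 4·cos(4x)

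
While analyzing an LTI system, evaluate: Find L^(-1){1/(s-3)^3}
L^(-1){1/(s-a)^n} = t^(n-1)·e^(at)/(n-1)!
Here a = 3, n = 3: t^2·e^(3t)/2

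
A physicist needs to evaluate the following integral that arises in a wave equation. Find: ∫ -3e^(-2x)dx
Since d/dx[e^(-2x)] = -2e^(-2x), we get 3/2 e^(-2x)+C

Answer: (3/2)e^(-2x)+C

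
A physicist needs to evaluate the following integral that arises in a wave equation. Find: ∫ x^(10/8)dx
Power rule: ∫ x^(5/4) dx = x^(9/4)/(9/4)+C

Answer: (4/9)·x^(9/4)+C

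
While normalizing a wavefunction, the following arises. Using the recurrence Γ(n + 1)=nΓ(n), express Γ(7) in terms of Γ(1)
Γ(7) = 6Γ(6) = 6·5Γ(5) = ... = 6!·Γ(1) = 720·Γ(1)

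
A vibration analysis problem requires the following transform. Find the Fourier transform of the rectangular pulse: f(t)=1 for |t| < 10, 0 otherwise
F(omega)=integral from -10 to 10 of e^(-j * omega * t) dt
=2 * sin(10 * omega)/omega=20 * sinc(10 * omega/pi)

Answer: 2 * sin(10 * omega)/omega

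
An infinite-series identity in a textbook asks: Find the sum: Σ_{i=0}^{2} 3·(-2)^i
Geometric series: S = a(1 - r^n)/(1 - r)
a = 3, r = -2, n = 3
S = 3(1+8)/3 = 9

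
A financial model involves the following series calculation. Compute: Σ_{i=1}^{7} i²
Using formula: Σ i^2 = n(n+1)(2n+1)/6 = 7·8·15/6 = 140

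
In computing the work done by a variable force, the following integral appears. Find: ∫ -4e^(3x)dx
Since d/dx[e^(3x)] = 3e^(3x), we get -4/3 e^(3x) + C

Answer: (-4/3)e^(3x) + C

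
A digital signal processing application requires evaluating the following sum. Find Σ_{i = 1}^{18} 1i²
=1·n(n+1)(2n+1)/6=1·18·19·37/6=2109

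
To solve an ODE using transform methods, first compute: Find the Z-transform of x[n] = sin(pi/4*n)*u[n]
Z{sin(w0*n)*u[n]}=z*sin(w0)/(z^2-2z*cos(w0)+1)
With w0=pi/4: X(z)=z*sin(pi/4)/(z^2-2z*cos(pi/4)+1)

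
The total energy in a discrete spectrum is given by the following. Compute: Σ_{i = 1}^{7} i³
Using formula: Σ i^3 = [n(n + 1)/2]² = [7·8/2]² = 784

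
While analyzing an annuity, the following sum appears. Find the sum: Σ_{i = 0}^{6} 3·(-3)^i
Geometric series: S = a(1 - r^n)/(1 - r)
a = 3, r = -3, n = 7
S = 3(1+2187)/4 = 1641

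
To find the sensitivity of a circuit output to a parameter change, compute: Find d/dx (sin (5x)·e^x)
Product rule: (fg)' = f'g+fg'
f = sin(5x), f' = 5·cos(5x)
g = e^x, g' = e^x

Answer: 5·cos(5x)·e^x+sin(5x)·e^x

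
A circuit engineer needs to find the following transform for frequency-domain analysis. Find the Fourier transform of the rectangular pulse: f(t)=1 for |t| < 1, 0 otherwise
F(omega) = integral from -1 to 1 of e^(-j * omega * t) dt
= 2 * sin(1 * omega)/omega = 2 * sinc(1 * omega/pi)

Answer: 2 * sin(1 * omega)/omega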